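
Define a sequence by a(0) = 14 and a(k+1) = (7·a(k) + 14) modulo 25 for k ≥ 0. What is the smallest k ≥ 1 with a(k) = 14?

a(0) = 14, a(1) = 12, a(2) = 23, a(3) = 0, a(4) = 14.
The sequence repeats with period 4.
The value 14 next appears (with k ≥ 1) at a(4).

4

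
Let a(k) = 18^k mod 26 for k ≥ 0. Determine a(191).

We have a(0) = 1,  a(1) = 18,  a(2) = 12,  a(3) = 8,  a(4) = 14,  a(5) = 18.
Since a(5) = a(1) = 18, the sequence is eventually periodic: after a pre-period of length 1 it cycles with period 4.
For k ≥ 1, a(k) depends only on (k - 1) mod 4. (191 - 1) mod 4 = 2, so a(191) = a(3) = 8.

8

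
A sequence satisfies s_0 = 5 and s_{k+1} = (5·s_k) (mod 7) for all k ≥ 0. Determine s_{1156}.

3

Computing terms: s_0 = 5,  s_1 = 4,  s_2 = 6,  s_3 = 2,  s_4 = 3,  s_5 = 1,  s_6 = 5.
Since s_6 = s_0 = 5, the sequence is periodic with period 6.
(1156 - 0) mod 6 = 4, so s_{1156} = s_4 = 3.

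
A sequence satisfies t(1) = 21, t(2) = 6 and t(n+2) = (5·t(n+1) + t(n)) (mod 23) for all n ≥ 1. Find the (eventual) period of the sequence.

t(1) = 21,  t(2) = 6,  t(3) = 5,  t(4) = 8,  t(5) = 22,  t(6) = 3,  t(7) = 14,  t(8) = 4,  t(9) = 11,  t(10) = 13,  t(11) = 7,  t(12) = 2,  t(13) = 17,  t(14) = 18,  t(15) = 15,  t(16) = 1,  t(17) = 20,  t(18) = 9,  t(19) = 19,  t(20) = 12,  t(21) = 10,  t(22) = 16,  t(23) = 21,  t(24) = 6.
The sequence repeats with period 22.

22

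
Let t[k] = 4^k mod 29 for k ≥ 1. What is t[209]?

22

Computing terms: t[1] = 4, t[2] = 16, t[3] = 6, t[4] = 24, t[5] = 9, t[6] = 7, t[7] = 28, t[8] = 25, t[9] = 13, t[10] = 23, t[11] = 5, t[12] = 20, t[13] = 22, t[14] = 1, t[15] = 4.
The sequence repeats with period 14.
So t[209] = t[1 + ((209-1) mod 14)] = t[13] = 22.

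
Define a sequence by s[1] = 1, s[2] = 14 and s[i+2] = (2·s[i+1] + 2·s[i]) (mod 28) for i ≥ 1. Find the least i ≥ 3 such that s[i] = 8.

Computing terms: s[1] = 1; s[2] = 14; s[3] = 2; s[4] = 4; s[5] = 12; s[6] = 4; s[7] = 4; s[8] = 16; s[9] = 12; s[10] = 0; s[11] = 24; s[12] = 20; s[13] = 4; s[14] = 20; s[15] = 20; s[16] = 24; s[17] = 4; s[18] = 0; s[19] = 8; s[20] = 16; s[21] = 20; s[22] = 16; s[23] = 16; s[24] = 8; s[25] = 20; s[26] = 0; s[27] = 12; s[28] = 24; s[29] = 16; s[30] = 24; s[31] = 24; s[32] = 12; s[33] = 16; s[34] = 0; s[35] = 4; s[36] = 8; s[37] = 24; s[38] = 8; s[39] = 8; s[40] = 4; s[41] = 24; s[42] = 0; s[43] = 20; s[44] = 12; s[45] = 8; s[46] = 12; s[47] = 12; s[48] = 20; s[49] = 8; s[50] = 0; s[51] = 16; s[52] = 4; s[53] = 12.
Since (s[52], s[53]) = (s[4], s[5]) = (4, 12) (two consecutive terms determine the rest), the sequence is eventually periodic: after a pre-period of length 3 it cycles with period 48.
The value 8 first appears (with i ≥ 3) at s[19].

19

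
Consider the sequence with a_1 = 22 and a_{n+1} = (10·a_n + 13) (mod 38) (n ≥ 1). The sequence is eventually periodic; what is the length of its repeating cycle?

Listing terms: a_1 = 22; a_2 = 5; a_3 = 25; a_4 = 35; a_5 = 21; a_6 = 33; a_7 = 1; a_8 = 23; a_9 = 15; a_{10} = 11; a_{11} = 9; a_{12} = 27; a_{13} = 17; a_{14} = 31; a_{15} = 19; a_{16} = 13; a_{17} = 29; a_{18} = 37; a_{19} = 3; a_{20} = 5.
Since a_{20} = a_2 = 5, the sequence is eventually periodic: after a pre-period of length 1 it cycles with period 18.

18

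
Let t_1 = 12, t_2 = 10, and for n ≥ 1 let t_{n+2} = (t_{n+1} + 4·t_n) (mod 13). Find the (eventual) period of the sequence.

12

Listing terms: t_1 = 12,  t_2 = 10,  t_3 = 6,  t_4 = 7,  t_5 = 5,  t_6 = 7,  t_7 = 1,  t_8 = 3,  t_9 = 7,  t_{10} = 6,  t_{11} = 8,  t_{12} = 6,  t_{13} = 12,  t_{14} = 10.
Since (t_{13}, t_{14}) = (t_1, t_2) = (12, 10) (two consecutive terms determine the rest), the sequence is periodic with period 12.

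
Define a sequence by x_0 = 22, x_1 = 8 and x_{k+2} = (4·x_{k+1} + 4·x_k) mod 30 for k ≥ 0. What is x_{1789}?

28

x_0 = 22; x_1 = 8; x_2 = 0; x_3 = 2; x_4 = 8; x_5 = 10; x_6 = 12; x_7 = 28; x_8 = 10; x_9 = 2; x_{10} = 18; x_{11} = 20; x_{12} = 2; x_{13} = 28; x_{14} = 0; x_{15} = 22; x_{16} = 28; x_{17} = 20; x_{18} = 12; x_{19} = 8; x_{20} = 20; x_{21} = 22; x_{22} = 18; x_{23} = 10; x_{24} = 22; x_{25} = 8.
The sequence repeats with period 24.
So x_{1789} = x_{0 + ((1789-0) mod 24)} = x_{13} = 28.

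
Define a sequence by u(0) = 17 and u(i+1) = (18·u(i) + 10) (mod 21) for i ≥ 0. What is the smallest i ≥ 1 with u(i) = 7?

u(0) = 17; u(1) = 1; u(2) = 7; u(3) = 10; u(4) = 1.
Since u(4) = u(1) = 1, the sequence is eventually periodic: after a pre-period of length 1 it cycles with period 3.
The value 7 first appears (with i ≥ 1) at u(2).

2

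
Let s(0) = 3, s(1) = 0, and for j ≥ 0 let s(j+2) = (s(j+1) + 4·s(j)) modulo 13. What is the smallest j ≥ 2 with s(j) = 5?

10

s(0) = 3; s(1) = 0; s(2) = 12; s(3) = 12; s(4) = 8; s(5) = 4; s(6) = 10; s(7) = 0; s(8) = 1; s(9) = 1; s(10) = 5; s(11) = 9; s(12) = 3; s(13) = 0.
Since (s(12), s(13)) = (s(0), s(1)) = (3, 0) (two consecutive terms determine the rest), the sequence is periodic with period 12.
The value 5 first appears (with j ≥ 2) at s(10).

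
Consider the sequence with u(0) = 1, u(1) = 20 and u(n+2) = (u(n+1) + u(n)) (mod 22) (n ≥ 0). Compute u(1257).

We have u(0) = 1,  u(1) = 20,  u(2) = 21,  u(3) = 19,  u(4) = 18,  u(5) = 15,  u(6) = 11,  u(7) = 4,  u(8) = 15,  u(9) = 19,  u(10) = 12,  u(11) = 9,  u(12) = 21,  u(13) = 8,  u(14) = 7,  u(15) = 15,  u(16) = 0,  u(17) = 15,  u(18) = 15,  u(19) = 8,  u(20) = 1,  u(21) = 9,  u(22) = 10,  u(23) = 19,  u(24) = 7,  u(25) = 4,  u(26) = 11,  u(27) = 15,  u(28) = 4,  u(29) = 19,  u(30) = 1,  u(31) = 20.
Since (u(30), u(31)) = (u(0), u(1)) = (1, 20) (two consecutive terms determine the rest), the sequence is periodic with period 30.
(1257 - 0) mod 30 = 27, so u(1257) = u(27) = 15.

15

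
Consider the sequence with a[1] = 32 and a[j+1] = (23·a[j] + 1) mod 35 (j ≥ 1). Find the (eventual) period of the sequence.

Computing terms: a[1] = 32; a[2] = 2; a[3] = 12; a[4] = 32.
Since a[4] = a[1] = 32, the sequence is periodic with period 3.

3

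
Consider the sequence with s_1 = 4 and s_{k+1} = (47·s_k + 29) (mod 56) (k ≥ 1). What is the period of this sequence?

6

We have s_1 = 4; s_2 = 49; s_3 = 36; s_4 = 41; s_5 = 52; s_6 = 9; s_7 = 4.
Since s_7 = s_1 = 4, the sequence is periodic with period 6.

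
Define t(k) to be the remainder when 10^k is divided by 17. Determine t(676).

t(0) = 1, t(1) = 10, t(2) = 15, t(3) = 14, t(4) = 4, t(5) = 6, t(6) = 9, t(7) = 5, t(8) = 16, t(9) = 7, t(10) = 2, t(11) = 3, t(12) = 13, t(13) = 11, t(14) = 8, t(15) = 12, t(16) = 1.
Since t(16) = t(0) = 1, the sequence is periodic with period 16.
So t(676) = t(0 + ((676-0) mod 16)) = t(4) = 4.

4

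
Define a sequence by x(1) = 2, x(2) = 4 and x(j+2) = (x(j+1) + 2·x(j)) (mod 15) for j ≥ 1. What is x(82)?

We have x(1) = 2, x(2) = 4, x(3) = 8, x(4) = 1, x(5) = 2, x(6) = 4.
Since (x(5), x(6)) = (x(1), x(2)) = (2, 4) (two consecutive terms determine the rest), the sequence is periodic with period 4.
(82 - 1) mod 4 = 1, so x(82) = x(2) = 4.

4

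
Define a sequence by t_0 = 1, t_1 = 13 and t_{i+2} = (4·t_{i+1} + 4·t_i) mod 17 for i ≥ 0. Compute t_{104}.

16

Listing terms: t_0 = 1, t_1 = 13, t_2 = 5, t_3 = 4, t_4 = 2, t_5 = 7, t_6 = 2, t_7 = 2, t_8 = 16, t_9 = 4, t_{10} = 12, t_{11} = 13, t_{12} = 15, t_{13} = 10, t_{14} = 15, t_{15} = 15, t_{16} = 1, t_{17} = 13.
Since (t_{16}, t_{17}) = (t_0, t_1) = (1, 13) (two consecutive terms determine the rest), the sequence is periodic with period 16.
(104 - 0) mod 16 = 8, so t_{104} = t_8 = 16.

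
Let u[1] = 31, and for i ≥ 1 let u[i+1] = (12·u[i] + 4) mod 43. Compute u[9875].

We have u[1] = 31,  u[2] = 32,  u[3] = 1,  u[4] = 16,  u[5] = 24,  u[6] = 34,  u[7] = 25,  u[8] = 3,  u[9] = 40,  u[10] = 11,  u[11] = 7,  u[12] = 2,  u[13] = 28,  u[14] = 39,  u[15] = 42,  u[16] = 35,  u[17] = 37,  u[18] = 18,  u[19] = 5,  u[20] = 21,  u[21] = 41,  u[22] = 23,  u[23] = 22,  u[24] = 10,  u[25] = 38,  u[26] = 30,  u[27] = 20,  u[28] = 29,  u[29] = 8,  u[30] = 14,  u[31] = 0,  u[32] = 4,  u[33] = 9,  u[34] = 26,  u[35] = 15,  u[36] = 12,  u[37] = 19,  u[38] = 17,  u[39] = 36,  u[40] = 6,  u[41] = 33,  u[42] = 13,  u[43] = 31.
Since u[43] = u[1] = 31, the sequence is periodic with period 42.
(9875 - 1) mod 42 = 4, so u[9875] = u[5] = 24.

24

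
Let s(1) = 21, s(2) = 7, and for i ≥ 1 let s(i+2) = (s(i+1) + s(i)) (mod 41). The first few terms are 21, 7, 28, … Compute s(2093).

s(1) = 21; s(2) = 7; s(3) = 28; s(4) = 35; s(5) = 22; s(6) = 16; s(7) = 38; s(8) = 13; s(9) = 10; s(10) = 23; s(11) = 33; s(12) = 15; s(13) = 7; s(14) = 22; s(15) = 29; s(16) = 10; s(17) = 39; s(18) = 8; s(19) = 6; s(20) = 14; s(21) = 20; s(22) = 34; s(23) = 13; s(24) = 6; s(25) = 19; s(26) = 25; s(27) = 3; s(28) = 28; s(29) = 31; s(30) = 18; s(31) = 8; s(32) = 26; s(33) = 34; s(34) = 19; s(35) = 12; s(36) = 31; s(37) = 2; s(38) = 33; s(39) = 35; s(40) = 27; s(41) = 21; s(42) = 7.
Since (s(41), s(42)) = (s(1), s(2)) = (21, 7) (two consecutive terms determine the rest), the sequence is periodic with period 40.
(2093 - 1) mod 40 = 12, so s(2093) = s(13) = 7.

7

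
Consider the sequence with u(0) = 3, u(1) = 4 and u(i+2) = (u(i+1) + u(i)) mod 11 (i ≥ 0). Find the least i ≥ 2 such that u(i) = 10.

We have u(0) = 3, u(1) = 4, u(2) = 7, u(3) = 0, u(4) = 7, u(5) = 7, u(6) = 3, u(7) = 10, u(8) = 2, u(9) = 1, u(10) = 3, u(11) = 4.
Since (u(10), u(11)) = (u(0), u(1)) = (3, 4) (two consecutive terms determine the rest), the sequence is periodic with period 10.
The value 10 first appears (with i ≥ 2) at u(7).

7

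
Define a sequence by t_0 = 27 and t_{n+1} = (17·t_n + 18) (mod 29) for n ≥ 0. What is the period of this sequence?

4

Listing terms: t_0 = 27,  t_1 = 13,  t_2 = 7,  t_3 = 21,  t_4 = 27.
Since t_4 = t_0 = 27, the sequence is periodic with period 4.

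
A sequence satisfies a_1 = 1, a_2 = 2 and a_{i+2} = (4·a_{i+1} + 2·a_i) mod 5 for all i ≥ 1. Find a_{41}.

1

Computing terms: a_1 = 1; a_2 = 2; a_3 = 0; a_4 = 4; a_5 = 1; a_6 = 2.
The sequence repeats with period 4.
So a_{41} = a_{1 + ((41-1) mod 4)} = a_1 = 1.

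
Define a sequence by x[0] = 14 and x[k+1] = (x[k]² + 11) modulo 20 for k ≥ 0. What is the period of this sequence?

6

x[0] = 14, x[1] = 7, x[2] = 0, x[3] = 11, x[4] = 12, x[5] = 15, x[6] = 16, x[7] = 7.
Since x[7] = x[1] = 7, the sequence is eventually periodic: after a pre-period of length 1 it cycles with period 6.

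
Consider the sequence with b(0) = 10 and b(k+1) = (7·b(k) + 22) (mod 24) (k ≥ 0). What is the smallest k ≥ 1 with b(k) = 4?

Listing terms: b(0) = 10; b(1) = 20; b(2) = 18; b(3) = 4; b(4) = 2; b(5) = 12; b(6) = 10.
The sequence repeats with period 6.
The value 4 first appears (with k ≥ 1) at b(3).

3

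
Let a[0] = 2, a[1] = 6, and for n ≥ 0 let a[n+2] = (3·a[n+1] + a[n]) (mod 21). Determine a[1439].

0

We have a[0] = 2, a[1] = 6, a[2] = 20, a[3] = 3, a[4] = 8, a[5] = 6, a[6] = 5, a[7] = 0, a[8] = 5, a[9] = 15, a[10] = 8, a[11] = 18, a[12] = 20, a[13] = 15, a[14] = 2, a[15] = 0, a[16] = 2, a[17] = 6.
Since (a[16], a[17]) = (a[0], a[1]) = (2, 6) (two consecutive terms determine the rest), the sequence is periodic with period 16.
So a[1439] = a[0 + ((1439-0) mod 16)] = a[15] = 0.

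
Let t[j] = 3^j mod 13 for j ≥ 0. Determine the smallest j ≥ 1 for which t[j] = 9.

Listing terms: t[0] = 1; t[1] = 3; t[2] = 9; t[3] = 1.
The sequence repeats with period 3.
The value 9 first appears (with j ≥ 1) at t[2].

2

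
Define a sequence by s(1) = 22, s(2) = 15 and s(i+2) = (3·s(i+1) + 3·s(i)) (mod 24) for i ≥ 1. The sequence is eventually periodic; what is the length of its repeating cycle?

6

Computing terms: s(1) = 22,  s(2) = 15,  s(3) = 15,  s(4) = 18,  s(5) = 3,  s(6) = 15,  s(7) = 6,  s(8) = 15,  s(9) = 15.
Since (s(8), s(9)) = (s(2), s(3)) = (15, 15) (two consecutive terms determine the rest), the sequence is eventually periodic: after a pre-period of length 1 it cycles with period 6.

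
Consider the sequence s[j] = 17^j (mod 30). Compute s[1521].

We have s[1] = 17; s[2] = 19; s[3] = 23; s[4] = 1; s[5] = 17.
The sequence repeats with period 4.
So s[1521] = s[1 + ((1521-1) mod 4)] = s[1] = 17.

17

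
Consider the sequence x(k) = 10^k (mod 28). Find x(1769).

Computing terms: x(1) = 10,  x(2) = 16,  x(3) = 20,  x(4) = 4,  x(5) = 12,  x(6) = 8,  x(7) = 24,  x(8) = 16.
Since x(8) = x(2) = 16, the sequence is eventually periodic: after a pre-period of length 1 it cycles with period 6.
For k ≥ 2, x(k) depends only on (k - 2) mod 6. (1769 - 2) mod 6 = 3, so x(1769) = x(5) = 12.

12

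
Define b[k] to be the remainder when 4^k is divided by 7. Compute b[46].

4

b[0] = 1,  b[1] = 4,  b[2] = 2,  b[3] = 1.
Since b[3] = b[0] = 1, the sequence is periodic with period 3.
So b[46] = b[0 + ((46-0) mod 3)] = b[1] = 4.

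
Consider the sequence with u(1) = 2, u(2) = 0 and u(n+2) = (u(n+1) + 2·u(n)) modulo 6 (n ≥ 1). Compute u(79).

2

Computing terms: u(1) = 2, u(2) = 0, u(3) = 4, u(4) = 4, u(5) = 0, u(6) = 2, u(7) = 2, u(8) = 0.
Since (u(7), u(8)) = (u(1), u(2)) = (2, 0) (two consecutive terms determine the rest), the sequence is periodic with period 6.
So u(79) = u(1 + ((79-1) mod 6)) = u(1) = 2.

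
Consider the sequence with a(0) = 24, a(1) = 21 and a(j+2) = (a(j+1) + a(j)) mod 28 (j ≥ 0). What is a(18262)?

15

Computing terms: a(0) = 24,  a(1) = 21,  a(2) = 17,  a(3) = 10,  a(4) = 27,  a(5) = 9,  a(6) = 8,  a(7) = 17,  a(8) = 25,  a(9) = 14,  a(10) = 11,  a(11) = 25,  a(12) = 8,  a(13) = 5,  a(14) = 13,  a(15) = 18,  a(16) = 3,  a(17) = 21,  a(18) = 24,  a(19) = 17,  a(20) = 13,  a(21) = 2,  a(22) = 15,  a(23) = 17,  a(24) = 4,  a(25) = 21,  a(26) = 25,  a(27) = 18,  a(28) = 15,  a(29) = 5,  a(30) = 20,  a(31) = 25,  a(32) = 17,  a(33) = 14,  a(34) = 3,  a(35) = 17,  a(36) = 20,  a(37) = 9,  a(38) = 1,  a(39) = 10,  a(40) = 11,  a(41) = 21,  a(42) = 4,  a(43) = 25,  a(44) = 1,  a(45) = 26,  a(46) = 27,  a(47) = 25,  a(48) = 24,  a(49) = 21.
The sequence repeats with period 48.
So a(18262) = a(0 + ((18262-0) mod 48)) = a(22) = 15.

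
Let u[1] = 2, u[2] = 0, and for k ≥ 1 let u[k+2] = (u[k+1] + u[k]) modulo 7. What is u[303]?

4

Listing terms: u[1] = 2, u[2] = 0, u[3] = 2, u[4] = 2, u[5] = 4, u[6] = 6, u[7] = 3, u[8] = 2, u[9] = 5, u[10] = 0, u[11] = 5, u[12] = 5, u[13] = 3, u[14] = 1, u[15] = 4, u[16] = 5, u[17] = 2, u[18] = 0.
Since (u[17], u[18]) = (u[1], u[2]) = (2, 0) (two consecutive terms determine the rest), the sequence is periodic with period 16.
(303 - 1) mod 16 = 14, so u[303] = u[15] = 4.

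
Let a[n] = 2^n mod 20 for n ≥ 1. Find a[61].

We have a[1] = 2; a[2] = 4; a[3] = 8; a[4] = 16; a[5] = 12; a[6] = 4.
Since a[6] = a[2] = 4, the sequence is eventually periodic: after a pre-period of length 1 it cycles with period 4.
For n ≥ 2, a[n] depends only on (n - 2) mod 4. (61 - 2) mod 4 = 3, so a[61] = a[5] = 12.

12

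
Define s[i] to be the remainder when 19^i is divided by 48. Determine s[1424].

We have s[1] = 19,  s[2] = 25,  s[3] = 43,  s[4] = 1,  s[5] = 19.
Since s[5] = s[1] = 19, the sequence is periodic with period 4.
(1424 - 1) mod 4 = 3, so s[1424] = s[4] = 1.

1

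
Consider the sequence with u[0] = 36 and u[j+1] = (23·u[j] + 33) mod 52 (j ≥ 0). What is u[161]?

25

We have u[0] = 36; u[1] = 29; u[2] = 24; u[3] = 13; u[4] = 20; u[5] = 25; u[6] = 36.
The sequence repeats with period 6.
(161 - 0) mod 6 = 5, so u[161] = u[5] = 25.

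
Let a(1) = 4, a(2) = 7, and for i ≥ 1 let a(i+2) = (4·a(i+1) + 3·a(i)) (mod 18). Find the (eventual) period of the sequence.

Computing terms: a(1) = 4,  a(2) = 7,  a(3) = 4,  a(4) = 1,  a(5) = 16,  a(6) = 13,  a(7) = 10,  a(8) = 7,  a(9) = 4.
Since (a(8), a(9)) = (a(2), a(3)) = (7, 4) (two consecutive terms determine the rest), the sequence is eventually periodic: after a pre-period of length 1 it cycles with period 6.

6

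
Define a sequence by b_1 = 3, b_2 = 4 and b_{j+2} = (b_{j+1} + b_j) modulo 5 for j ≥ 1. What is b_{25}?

b_1 = 3,  b_2 = 4,  b_3 = 2,  b_4 = 1,  b_5 = 3,  b_6 = 4.
The sequence repeats with period 4.
(25 - 1) mod 4 = 0, so b_{25} = b_1 = 3.

3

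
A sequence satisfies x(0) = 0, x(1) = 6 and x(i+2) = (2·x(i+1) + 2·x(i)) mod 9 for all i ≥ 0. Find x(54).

Listing terms: x(0) = 0, x(1) = 6, x(2) = 3, x(3) = 0, x(4) = 6.
The sequence repeats with period 3.
So x(54) = x(0 + ((54-0) mod 3)) = x(0) = 0.

0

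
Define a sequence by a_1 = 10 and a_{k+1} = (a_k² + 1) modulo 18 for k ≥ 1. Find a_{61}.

8

We have a_1 = 10, a_2 = 11, a_3 = 14, a_4 = 17, a_5 = 2, a_6 = 5, a_7 = 8, a_8 = 11.
Since a_8 = a_2 = 11, the sequence is eventually periodic: after a pre-period of length 1 it cycles with period 6.
For k ≥ 2, a_k depends only on (k - 2) mod 6. (61 - 2) mod 6 = 5, so a_{61} = a_7 = 8.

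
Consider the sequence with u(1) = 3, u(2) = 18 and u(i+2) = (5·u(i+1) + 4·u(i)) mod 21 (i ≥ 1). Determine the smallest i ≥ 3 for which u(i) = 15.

4

u(1) = 3; u(2) = 18; u(3) = 18; u(4) = 15; u(5) = 0; u(6) = 18; u(7) = 6; u(8) = 18; u(9) = 9; u(10) = 12; u(11) = 12; u(12) = 3; u(13) = 0; u(14) = 12; u(15) = 18; u(16) = 12; u(17) = 6; u(18) = 15; u(19) = 15; u(20) = 9; u(21) = 0; u(22) = 15; u(23) = 12; u(24) = 15; u(25) = 18; u(26) = 3; u(27) = 3; u(28) = 6; u(29) = 0; u(30) = 3; u(31) = 15; u(32) = 3; u(33) = 12; u(34) = 9; u(35) = 9; u(36) = 18; u(37) = 0; u(38) = 9; u(39) = 3; u(40) = 9; u(41) = 15; u(42) = 6; u(43) = 6; u(44) = 12; u(45) = 0; u(46) = 6; u(47) = 9; u(48) = 6; u(49) = 3; u(50) = 18.
Since (u(49), u(50)) = (u(1), u(2)) = (3, 18) (two consecutive terms determine the rest), the sequence is periodic with period 48.
The value 15 first appears (with i ≥ 3) at u(4).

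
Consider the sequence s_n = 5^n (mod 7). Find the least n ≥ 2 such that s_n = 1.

We have s_1 = 5, s_2 = 4, s_3 = 6, s_4 = 2, s_5 = 3, s_6 = 1, s_7 = 5.
Since s_7 = s_1 = 5, the sequence is periodic with period 6.
The value 1 first appears (with n ≥ 2) at s_6.

6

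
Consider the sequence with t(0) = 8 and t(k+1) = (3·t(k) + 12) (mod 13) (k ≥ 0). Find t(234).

Computing terms: t(0) = 8; t(1) = 10; t(2) = 3; t(3) = 8.
Since t(3) = t(0) = 8, the sequence is periodic with period 3.
So t(234) = t(0 + ((234-0) mod 3)) = t(0) = 8.

8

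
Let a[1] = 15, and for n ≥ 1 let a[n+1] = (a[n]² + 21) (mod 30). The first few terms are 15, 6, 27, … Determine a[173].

We have a[1] = 15, a[2] = 6, a[3] = 27, a[4] = 0, a[5] = 21, a[6] = 12, a[7] = 15.
Since a[7] = a[1] = 15, the sequence is periodic with period 6.
(173 - 1) mod 6 = 4, so a[173] = a[5] = 21.

21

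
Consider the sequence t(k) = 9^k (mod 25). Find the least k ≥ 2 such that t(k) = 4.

Computing terms: t(1) = 9,  t(2) = 6,  t(3) = 4,  t(4) = 11,  t(5) = 24,  t(6) = 16,  t(7) = 19,  t(8) = 21,  t(9) = 14,  t(10) = 1,  t(11) = 9.
The sequence repeats with period 10.
The value 4 first appears (with k ≥ 2) at t(3).

3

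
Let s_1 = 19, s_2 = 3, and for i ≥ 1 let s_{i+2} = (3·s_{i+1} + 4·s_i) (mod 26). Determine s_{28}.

s_1 = 19; s_2 = 3; s_3 = 7; s_4 = 7; s_5 = 23; s_6 = 19; s_7 = 19; s_8 = 3.
Since (s_7, s_8) = (s_1, s_2) = (19, 3) (two consecutive terms determine the rest), the sequence is periodic with period 6.
So s_{28} = s_{1 + ((28-1) mod 6)} = s_4 = 7.

7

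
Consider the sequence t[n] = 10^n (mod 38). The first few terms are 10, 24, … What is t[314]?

Computing terms: t[1] = 10, t[2] = 24, t[3] = 12, t[4] = 6, t[5] = 22, t[6] = 30, t[7] = 34, t[8] = 36, t[9] = 18, t[10] = 28, t[11] = 14, t[12] = 26, t[13] = 32, t[14] = 16, t[15] = 8, t[16] = 4, t[17] = 2, t[18] = 20, t[19] = 10.
Since t[19] = t[1] = 10, the sequence is periodic with period 18.
(314 - 1) mod 18 = 7, so t[314] = t[8] = 36.

36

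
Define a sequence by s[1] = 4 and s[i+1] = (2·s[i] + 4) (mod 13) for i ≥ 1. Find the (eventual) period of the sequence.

12

We have s[1] = 4; s[2] = 12; s[3] = 2; s[4] = 8; s[5] = 7; s[6] = 5; s[7] = 1; s[8] = 6; s[9] = 3; s[10] = 10; s[11] = 11; s[12] = 0; s[13] = 4.
The sequence repeats with period 12.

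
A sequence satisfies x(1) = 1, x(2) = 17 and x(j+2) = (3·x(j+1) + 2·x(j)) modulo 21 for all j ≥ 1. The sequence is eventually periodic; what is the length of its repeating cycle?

Computing terms: x(1) = 1,  x(2) = 17,  x(3) = 11,  x(4) = 4,  x(5) = 13,  x(6) = 5,  x(7) = 20,  x(8) = 7,  x(9) = 19,  x(10) = 8,  x(11) = 20,  x(12) = 13,  x(13) = 16,  x(14) = 11,  x(15) = 2,  x(16) = 7,  x(17) = 4,  x(18) = 5,  x(19) = 2,  x(20) = 16,  x(21) = 10,  x(22) = 20,  x(23) = 17,  x(24) = 7,  x(25) = 13,  x(26) = 11,  x(27) = 17,  x(28) = 10,  x(29) = 1,  x(30) = 2,  x(31) = 8,  x(32) = 7,  x(33) = 16,  x(34) = 20,  x(35) = 8,  x(36) = 1,  x(37) = 19,  x(38) = 17,  x(39) = 5,  x(40) = 7,  x(41) = 10,  x(42) = 2,  x(43) = 5,  x(44) = 19,  x(45) = 4,  x(46) = 8,  x(47) = 11,  x(48) = 7,  x(49) = 1,  x(50) = 17.
The sequence repeats with period 48.

48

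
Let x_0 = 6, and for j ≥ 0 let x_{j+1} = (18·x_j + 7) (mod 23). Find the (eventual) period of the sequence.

We have x_0 = 6, x_1 = 0, x_2 = 7, x_3 = 18, x_4 = 9, x_5 = 8, x_6 = 13, x_7 = 11, x_8 = 21, x_9 = 17, x_{10} = 14, x_{11} = 6.
Since x_{11} = x_0 = 6, the sequence is periodic with period 11.

11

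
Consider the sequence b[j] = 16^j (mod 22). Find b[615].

Listing terms: b[0] = 1, b[1] = 16, b[2] = 14, b[3] = 4, b[4] = 20, b[5] = 12, b[6] = 16.
Since b[6] = b[1] = 16, the sequence is eventually periodic: after a pre-period of length 1 it cycles with period 5.
For j ≥ 1, b[j] depends only on (j - 1) mod 5. (615 - 1) mod 5 = 4, so b[615] = b[5] = 12.

12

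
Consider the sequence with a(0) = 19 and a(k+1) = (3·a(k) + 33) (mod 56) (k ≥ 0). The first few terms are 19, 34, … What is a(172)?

a(0) = 19; a(1) = 34; a(2) = 23; a(3) = 46; a(4) = 3; a(5) = 42; a(6) = 47; a(7) = 6; a(8) = 51; a(9) = 18; a(10) = 31; a(11) = 14; a(12) = 19.
Since a(12) = a(0) = 19, the sequence is periodic with period 12.
So a(172) = a(0 + ((172-0) mod 12)) = a(4) = 3.

3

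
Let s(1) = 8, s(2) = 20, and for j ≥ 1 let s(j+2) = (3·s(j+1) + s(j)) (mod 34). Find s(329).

We have s(1) = 8, s(2) = 20, s(3) = 0, s(4) = 20, s(5) = 26, s(6) = 30, s(7) = 14, s(8) = 4, s(9) = 26, s(10) = 14, s(11) = 0, s(12) = 14, s(13) = 8, s(14) = 4, s(15) = 20, s(16) = 30, s(17) = 8, s(18) = 20.
The sequence repeats with period 16.
So s(329) = s(1 + ((329-1) mod 16)) = s(9) = 26.

26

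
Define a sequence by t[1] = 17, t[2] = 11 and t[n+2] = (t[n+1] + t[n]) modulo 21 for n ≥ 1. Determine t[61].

10

We have t[1] = 17,  t[2] = 11,  t[3] = 7,  t[4] = 18,  t[5] = 4,  t[6] = 1,  t[7] = 5,  t[8] = 6,  t[9] = 11,  t[10] = 17,  t[11] = 7,  t[12] = 3,  t[13] = 10,  t[14] = 13,  t[15] = 2,  t[16] = 15,  t[17] = 17,  t[18] = 11.
Since (t[17], t[18]) = (t[1], t[2]) = (17, 11) (two consecutive terms determine the rest), the sequence is periodic with period 16.
(61 - 1) mod 16 = 12, so t[61] = t[13] = 10.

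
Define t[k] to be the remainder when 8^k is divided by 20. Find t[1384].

16

t[0] = 1, t[1] = 8, t[2] = 4, t[3] = 12, t[4] = 16, t[5] = 8.
Since t[5] = t[1] = 8, the sequence is eventually periodic: after a pre-period of length 1 it cycles with period 4.
For k ≥ 1, t[k] depends only on (k - 1) mod 4. (1384 - 1) mod 4 = 3, so t[1384] = t[4] = 16.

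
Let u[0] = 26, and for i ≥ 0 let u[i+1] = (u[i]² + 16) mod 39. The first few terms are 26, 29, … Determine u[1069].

32

Computing terms: u[0] = 26,  u[1] = 29,  u[2] = 38,  u[3] = 17,  u[4] = 32,  u[5] = 26.
The sequence repeats with period 5.
So u[1069] = u[0 + ((1069-0) mod 5)] = u[4] = 32.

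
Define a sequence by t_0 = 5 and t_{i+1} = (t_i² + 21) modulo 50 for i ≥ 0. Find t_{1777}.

46

Computing terms: t_0 = 5, t_1 = 46, t_2 = 37, t_3 = 40, t_4 = 21, t_5 = 12, t_6 = 15, t_7 = 46.
Since t_7 = t_1 = 46, the sequence is eventually periodic: after a pre-period of length 1 it cycles with period 6.
For i ≥ 1, t_i depends only on (i - 1) mod 6. (1777 - 1) mod 6 = 0, so t_{1777} = t_1 = 46.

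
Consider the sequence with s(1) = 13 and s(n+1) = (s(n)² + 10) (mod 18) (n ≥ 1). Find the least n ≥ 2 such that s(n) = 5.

4

Listing terms: s(1) = 13, s(2) = 17, s(3) = 11, s(4) = 5, s(5) = 17.
Since s(5) = s(2) = 17, the sequence is eventually periodic: after a pre-period of length 1 it cycles with period 3.
The value 5 first appears (with n ≥ 2) at s(4).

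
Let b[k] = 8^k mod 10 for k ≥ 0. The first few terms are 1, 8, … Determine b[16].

6

We have b[0] = 1; b[1] = 8; b[2] = 4; b[3] = 2; b[4] = 6; b[5] = 8.
Since b[5] = b[1] = 8, the sequence is eventually periodic: after a pre-period of length 1 it cycles with period 4.
For k ≥ 1, b[k] depends only on (k - 1) mod 4. (16 - 1) mod 4 = 3, so b[16] = b[4] = 6.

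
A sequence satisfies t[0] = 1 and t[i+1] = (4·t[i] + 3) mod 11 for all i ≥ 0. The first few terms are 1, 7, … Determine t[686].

Computing terms: t[0] = 1,  t[1] = 7,  t[2] = 9,  t[3] = 6,  t[4] = 5,  t[5] = 1.
Since t[5] = t[0] = 1, the sequence is periodic with period 5.
So t[686] = t[0 + ((686-0) mod 5)] = t[1] = 7.

7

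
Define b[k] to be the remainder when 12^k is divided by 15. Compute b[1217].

Listing terms: b[1] = 12; b[2] = 9; b[3] = 3; b[4] = 6; b[5] = 12.
Since b[5] = b[1] = 12, the sequence is periodic with period 4.
So b[1217] = b[1 + ((1217-1) mod 4)] = b[1] = 12.

12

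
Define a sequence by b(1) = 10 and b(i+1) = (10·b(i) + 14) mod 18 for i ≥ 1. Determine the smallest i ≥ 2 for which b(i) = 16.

We have b(1) = 10; b(2) = 6; b(3) = 2; b(4) = 16; b(5) = 12; b(6) = 8; b(7) = 4; b(8) = 0; b(9) = 14; b(10) = 10.
Since b(10) = b(1) = 10, the sequence is periodic with period 9.
The value 16 first appears (with i ≥ 2) at b(4).

4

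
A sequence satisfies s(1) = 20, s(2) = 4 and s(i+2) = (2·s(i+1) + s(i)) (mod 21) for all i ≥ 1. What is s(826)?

s(1) = 20,  s(2) = 4,  s(3) = 7,  s(4) = 18,  s(5) = 1,  s(6) = 20,  s(7) = 20,  s(8) = 18,  s(9) = 14,  s(10) = 4,  s(11) = 1,  s(12) = 6,  s(13) = 13,  s(14) = 11,  s(15) = 14,  s(16) = 18,  s(17) = 8,  s(18) = 13,  s(19) = 13,  s(20) = 18,  s(21) = 7,  s(22) = 11,  s(23) = 8,  s(24) = 6,  s(25) = 20,  s(26) = 4.
The sequence repeats with period 24.
So s(826) = s(1 + ((826-1) mod 24)) = s(10) = 4.

4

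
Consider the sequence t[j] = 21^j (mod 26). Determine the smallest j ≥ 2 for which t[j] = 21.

5

We have t[1] = 21,  t[2] = 25,  t[3] = 5,  t[4] = 1,  t[5] = 21.
The sequence repeats with period 4.
The value 21 next appears (with j ≥ 2) at t[5].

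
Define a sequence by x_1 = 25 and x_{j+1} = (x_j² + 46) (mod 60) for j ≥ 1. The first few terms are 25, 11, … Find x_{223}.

35

Listing terms: x_1 = 25; x_2 = 11; x_3 = 47; x_4 = 35; x_5 = 11.
Since x_5 = x_2 = 11, the sequence is eventually periodic: after a pre-period of length 1 it cycles with period 3.
For j ≥ 2, x_j depends only on (j - 2) mod 3. (223 - 2) mod 3 = 2, so x_{223} = x_4 = 35.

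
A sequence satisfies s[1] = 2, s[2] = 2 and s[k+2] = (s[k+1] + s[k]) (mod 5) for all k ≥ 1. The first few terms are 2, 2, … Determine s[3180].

Computing terms: s[1] = 2,  s[2] = 2,  s[3] = 4,  s[4] = 1,  s[5] = 0,  s[6] = 1,  s[7] = 1,  s[8] = 2,  s[9] = 3,  s[10] = 0,  s[11] = 3,  s[12] = 3,  s[13] = 1,  s[14] = 4,  s[15] = 0,  s[16] = 4,  s[17] = 4,  s[18] = 3,  s[19] = 2,  s[20] = 0,  s[21] = 2,  s[22] = 2.
The sequence repeats with period 20.
So s[3180] = s[1 + ((3180-1) mod 20)] = s[20] = 0.

0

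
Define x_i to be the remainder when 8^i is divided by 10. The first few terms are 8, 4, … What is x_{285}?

We have x_1 = 8; x_2 = 4; x_3 = 2; x_4 = 6; x_5 = 8.
Since x_5 = x_1 = 8, the sequence is periodic with period 4.
So x_{285} = x_{1 + ((285-1) mod 4)} = x_1 = 8.

8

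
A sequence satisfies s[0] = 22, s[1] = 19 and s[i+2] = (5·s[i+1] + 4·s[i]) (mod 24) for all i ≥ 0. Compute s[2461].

23

s[0] = 22, s[1] = 19, s[2] = 15, s[3] = 7, s[4] = 23, s[5] = 23, s[6] = 15, s[7] = 23, s[8] = 7, s[9] = 7, s[10] = 15, s[11] = 7.
Since (s[10], s[11]) = (s[2], s[3]) = (15, 7) (two consecutive terms determine the rest), the sequence is eventually periodic: after a pre-period of length 2 it cycles with period 8.
For i ≥ 2, s[i] depends only on (i - 2) mod 8. (2461 - 2) mod 8 = 3, so s[2461] = s[5] = 23.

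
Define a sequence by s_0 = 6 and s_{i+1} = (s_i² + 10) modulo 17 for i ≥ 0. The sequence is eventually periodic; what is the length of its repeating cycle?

3

Listing terms: s_0 = 6,  s_1 = 12,  s_2 = 1,  s_3 = 11,  s_4 = 12.
Since s_4 = s_1 = 12, the sequence is eventually periodic: after a pre-period of length 1 it cycles with period 3.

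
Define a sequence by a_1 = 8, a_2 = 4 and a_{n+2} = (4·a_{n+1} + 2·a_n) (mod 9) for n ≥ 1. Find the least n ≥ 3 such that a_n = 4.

6

Computing terms: a_1 = 8; a_2 = 4; a_3 = 5; a_4 = 1; a_5 = 5; a_6 = 4; a_7 = 8; a_8 = 4.
Since (a_7, a_8) = (a_1, a_2) = (8, 4) (two consecutive terms determine the rest), the sequence is periodic with period 6.
The value 4 first appears (with n ≥ 3) at a_6.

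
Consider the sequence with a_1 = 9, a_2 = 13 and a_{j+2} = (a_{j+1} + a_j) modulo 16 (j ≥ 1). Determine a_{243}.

6

We have a_1 = 9, a_2 = 13, a_3 = 6, a_4 = 3, a_5 = 9, a_6 = 12, a_7 = 5, a_8 = 1, a_9 = 6, a_{10} = 7, a_{11} = 13, a_{12} = 4, a_{13} = 1, a_{14} = 5, a_{15} = 6, a_{16} = 11, a_{17} = 1, a_{18} = 12, a_{19} = 13, a_{20} = 9, a_{21} = 6, a_{22} = 15, a_{23} = 5, a_{24} = 4, a_{25} = 9, a_{26} = 13.
The sequence repeats with period 24.
So a_{243} = a_{1 + ((243-1) mod 24)} = a_3 = 6.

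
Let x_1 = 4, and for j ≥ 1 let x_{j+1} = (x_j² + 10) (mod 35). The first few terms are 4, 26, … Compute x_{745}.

31

Listing terms: x_1 = 4, x_2 = 26, x_3 = 21, x_4 = 31, x_5 = 26.
Since x_5 = x_2 = 26, the sequence is eventually periodic: after a pre-period of length 1 it cycles with period 3.
For j ≥ 2, x_j depends only on (j - 2) mod 3. (745 - 2) mod 3 = 2, so x_{745} = x_4 = 31.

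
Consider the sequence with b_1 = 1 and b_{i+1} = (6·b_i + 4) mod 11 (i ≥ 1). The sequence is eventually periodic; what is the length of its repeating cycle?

10

We have b_1 = 1; b_2 = 10; b_3 = 9; b_4 = 3; b_5 = 0; b_6 = 4; b_7 = 6; b_8 = 7; b_9 = 2; b_{10} = 5; b_{11} = 1.
Since b_{11} = b_1 = 1, the sequence is periodic with period 10.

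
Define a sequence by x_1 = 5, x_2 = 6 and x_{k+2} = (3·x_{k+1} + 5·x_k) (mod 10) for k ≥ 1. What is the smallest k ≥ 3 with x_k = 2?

5

x_1 = 5; x_2 = 6; x_3 = 3; x_4 = 9; x_5 = 2; x_6 = 1; x_7 = 3; x_8 = 4; x_9 = 7; x_{10} = 1; x_{11} = 8; x_{12} = 9; x_{13} = 7; x_{14} = 6; x_{15} = 3.
Since (x_{14}, x_{15}) = (x_2, x_3) = (6, 3) (two consecutive terms determine the rest), the sequence is eventually periodic: after a pre-period of length 1 it cycles with period 12.
The value 2 first appears (with k ≥ 3) at x_5.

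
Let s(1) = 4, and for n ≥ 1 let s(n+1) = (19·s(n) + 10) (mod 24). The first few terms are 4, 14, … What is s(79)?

Computing terms: s(1) = 4,  s(2) = 14,  s(3) = 12,  s(4) = 22,  s(5) = 20,  s(6) = 6,  s(7) = 4.
The sequence repeats with period 6.
(79 - 1) mod 6 = 0, so s(79) = s(1) = 4.

4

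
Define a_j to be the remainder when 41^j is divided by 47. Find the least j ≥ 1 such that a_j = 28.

Computing terms: a_0 = 1,  a_1 = 41,  a_2 = 36,  a_3 = 19,  a_4 = 27,  a_5 = 26,  a_6 = 32,  a_7 = 43,  a_8 = 24,  a_9 = 44,  a_{10} = 18,  a_{11} = 33,  a_{12} = 37,  a_{13} = 13,  a_{14} = 16,  a_{15} = 45,  a_{16} = 12,  a_{17} = 22,  a_{18} = 9,  a_{19} = 40,  a_{20} = 42,  a_{21} = 30,  a_{22} = 8,  a_{23} = 46,  a_{24} = 6,  a_{25} = 11,  a_{26} = 28,  a_{27} = 20,  a_{28} = 21,  a_{29} = 15,  a_{30} = 4,  a_{31} = 23,  a_{32} = 3,  a_{33} = 29,  a_{34} = 14,  a_{35} = 10,  a_{36} = 34,  a_{37} = 31,  a_{38} = 2,  a_{39} = 35,  a_{40} = 25,  a_{41} = 38,  a_{42} = 7,  a_{43} = 5,  a_{44} = 17,  a_{45} = 39,  a_{46} = 1.
Since a_{46} = a_0 = 1, the sequence is periodic with period 46.
The value 28 first appears (with j ≥ 1) at a_{26}.

26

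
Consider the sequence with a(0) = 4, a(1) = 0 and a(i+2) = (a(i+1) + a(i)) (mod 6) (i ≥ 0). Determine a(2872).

Listing terms: a(0) = 4, a(1) = 0, a(2) = 4, a(3) = 4, a(4) = 2, a(5) = 0, a(6) = 2, a(7) = 2, a(8) = 4, a(9) = 0.
Since (a(8), a(9)) = (a(0), a(1)) = (4, 0) (two consecutive terms determine the rest), the sequence is periodic with period 8.
So a(2872) = a(0 + ((2872-0) mod 8)) = a(0) = 4.

4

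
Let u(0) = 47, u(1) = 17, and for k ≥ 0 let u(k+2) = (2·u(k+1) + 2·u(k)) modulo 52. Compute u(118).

36

u(0) = 47,  u(1) = 17,  u(2) = 24,  u(3) = 30,  u(4) = 4,  u(5) = 16,  u(6) = 40,  u(7) = 8,  u(8) = 44,  u(9) = 0,  u(10) = 36,  u(11) = 20,  u(12) = 8,  u(13) = 4,  u(14) = 24,  u(15) = 4,  u(16) = 4,  u(17) = 16.
Since (u(16), u(17)) = (u(4), u(5)) = (4, 16) (two consecutive terms determine the rest), the sequence is eventually periodic: after a pre-period of length 4 it cycles with period 12.
For k ≥ 4, u(k) depends only on (k - 4) mod 12. (118 - 4) mod 12 = 6, so u(118) = u(10) = 36.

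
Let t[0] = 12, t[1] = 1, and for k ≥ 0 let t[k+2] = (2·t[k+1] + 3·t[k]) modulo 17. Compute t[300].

9

Listing terms: t[0] = 12,  t[1] = 1,  t[2] = 4,  t[3] = 11,  t[4] = 0,  t[5] = 16,  t[6] = 15,  t[7] = 10,  t[8] = 14,  t[9] = 7,  t[10] = 5,  t[11] = 14,  t[12] = 9,  t[13] = 9,  t[14] = 11,  t[15] = 15,  t[16] = 12,  t[17] = 1.
Since (t[16], t[17]) = (t[0], t[1]) = (12, 1) (two consecutive terms determine the rest), the sequence is periodic with period 16.
So t[300] = t[0 + ((300-0) mod 16)] = t[12] = 9.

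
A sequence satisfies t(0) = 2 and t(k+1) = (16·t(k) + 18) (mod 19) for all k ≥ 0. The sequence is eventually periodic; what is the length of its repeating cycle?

Listing terms: t(0) = 2; t(1) = 12; t(2) = 1; t(3) = 15; t(4) = 11; t(5) = 4; t(6) = 6; t(7) = 0; t(8) = 18; t(9) = 2.
The sequence repeats with period 9.

9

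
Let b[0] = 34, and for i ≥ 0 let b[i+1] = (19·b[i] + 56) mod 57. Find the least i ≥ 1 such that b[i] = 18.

1

We have b[0] = 34,  b[1] = 18,  b[2] = 56,  b[3] = 37,  b[4] = 18.
Since b[4] = b[1] = 18, the sequence is eventually periodic: after a pre-period of length 1 it cycles with period 3.
The value 18 first appears (with i ≥ 1) at b[1].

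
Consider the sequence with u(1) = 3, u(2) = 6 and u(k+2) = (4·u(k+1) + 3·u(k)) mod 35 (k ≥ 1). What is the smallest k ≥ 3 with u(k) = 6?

17

Computing terms: u(1) = 3, u(2) = 6, u(3) = 33, u(4) = 10, u(5) = 34, u(6) = 26, u(7) = 31, u(8) = 27, u(9) = 26, u(10) = 10, u(11) = 13, u(12) = 12, u(13) = 17, u(14) = 34, u(15) = 12, u(16) = 10, u(17) = 6, u(18) = 19, u(19) = 24, u(20) = 13, u(21) = 19, u(22) = 10, u(23) = 27, u(24) = 33, u(25) = 3, u(26) = 6.
The sequence repeats with period 24.
The value 6 first appears (with k ≥ 3) at u(17).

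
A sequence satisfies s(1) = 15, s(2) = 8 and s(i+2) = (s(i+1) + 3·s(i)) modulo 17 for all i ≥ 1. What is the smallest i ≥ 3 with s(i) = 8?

6

We have s(1) = 15,  s(2) = 8,  s(3) = 2,  s(4) = 9,  s(5) = 15,  s(6) = 8.
Since (s(5), s(6)) = (s(1), s(2)) = (15, 8) (two consecutive terms determine the rest), the sequence is periodic with period 4.
The value 8 next appears (with i ≥ 3) at s(6).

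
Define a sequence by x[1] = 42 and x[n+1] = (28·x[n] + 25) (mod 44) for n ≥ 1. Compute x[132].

13

We have x[1] = 42,  x[2] = 13,  x[3] = 37,  x[4] = 5,  x[5] = 33,  x[6] = 25,  x[7] = 21,  x[8] = 41,  x[9] = 29,  x[10] = 1,  x[11] = 9,  x[12] = 13.
Since x[12] = x[2] = 13, the sequence is eventually periodic: after a pre-period of length 1 it cycles with period 10.
For n ≥ 2, x[n] depends only on (n - 2) mod 10. (132 - 2) mod 10 = 0, so x[132] = x[2] = 13.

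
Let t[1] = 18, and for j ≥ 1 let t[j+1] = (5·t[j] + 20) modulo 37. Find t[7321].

3

Listing terms: t[1] = 18; t[2] = 36; t[3] = 15; t[4] = 21; t[5] = 14; t[6] = 16; t[7] = 26; t[8] = 2; t[9] = 30; t[10] = 22; t[11] = 19; t[12] = 4; t[13] = 3; t[14] = 35; t[15] = 10; t[16] = 33; t[17] = 0; t[18] = 20; t[19] = 9; t[20] = 28; t[21] = 12; t[22] = 6; t[23] = 13; t[24] = 11; t[25] = 1; t[26] = 25; t[27] = 34; t[28] = 5; t[29] = 8; t[30] = 23; t[31] = 24; t[32] = 29; t[33] = 17; t[34] = 31; t[35] = 27; t[36] = 7; t[37] = 18.
The sequence repeats with period 36.
(7321 - 1) mod 36 = 12, so t[7321] = t[13] = 3.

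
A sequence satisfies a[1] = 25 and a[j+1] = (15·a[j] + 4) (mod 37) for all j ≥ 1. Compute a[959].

We have a[1] = 25, a[2] = 9, a[3] = 28, a[4] = 17, a[5] = 0, a[6] = 4, a[7] = 27, a[8] = 2, a[9] = 34, a[10] = 33, a[11] = 18, a[12] = 15, a[13] = 7, a[14] = 35, a[15] = 11, a[16] = 21, a[17] = 23, a[18] = 16, a[19] = 22, a[20] = 1, a[21] = 19, a[22] = 30, a[23] = 10, a[24] = 6, a[25] = 20, a[26] = 8, a[27] = 13, a[28] = 14, a[29] = 29, a[30] = 32, a[31] = 3, a[32] = 12, a[33] = 36, a[34] = 26, a[35] = 24, a[36] = 31, a[37] = 25.
Since a[37] = a[1] = 25, the sequence is periodic with period 36.
So a[959] = a[1 + ((959-1) mod 36)] = a[23] = 10.

10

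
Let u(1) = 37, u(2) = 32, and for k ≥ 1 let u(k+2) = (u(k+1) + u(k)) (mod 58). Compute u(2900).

We have u(1) = 37,  u(2) = 32,  u(3) = 11,  u(4) = 43,  u(5) = 54,  u(6) = 39,  u(7) = 35,  u(8) = 16,  u(9) = 51,  u(10) = 9,  u(11) = 2,  u(12) = 11,  u(13) = 13,  u(14) = 24,  u(15) = 37,  u(16) = 3,  u(17) = 40,  u(18) = 43,  u(19) = 25,  u(20) = 10,  u(21) = 35,  u(22) = 45,  u(23) = 22,  u(24) = 9,  u(25) = 31,  u(26) = 40,  u(27) = 13,  u(28) = 53,  u(29) = 8,  u(30) = 3,  u(31) = 11,  u(32) = 14,  u(33) = 25,  u(34) = 39,  u(35) = 6,  u(36) = 45,  u(37) = 51,  u(38) = 38,  u(39) = 31,  u(40) = 11,  u(41) = 42,  u(42) = 53,  u(43) = 37,  u(44) = 32.
The sequence repeats with period 42.
So u(2900) = u(1 + ((2900-1) mod 42)) = u(2) = 32.

32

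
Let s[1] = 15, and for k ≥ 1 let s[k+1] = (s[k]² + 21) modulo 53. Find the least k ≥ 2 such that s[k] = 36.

Listing terms: s[1] = 15, s[2] = 34, s[3] = 11, s[4] = 36, s[5] = 45, s[6] = 32, s[7] = 38, s[8] = 34.
Since s[8] = s[2] = 34, the sequence is eventually periodic: after a pre-period of length 1 it cycles with period 6.
The value 36 first appears (with k ≥ 2) at s[4].

4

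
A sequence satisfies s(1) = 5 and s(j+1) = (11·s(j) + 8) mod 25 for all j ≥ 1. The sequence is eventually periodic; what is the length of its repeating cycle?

25

Listing terms: s(1) = 5; s(2) = 13; s(3) = 1; s(4) = 19; s(5) = 17; s(6) = 20; s(7) = 3; s(8) = 16; s(9) = 9; s(10) = 7; s(11) = 10; s(12) = 18; s(13) = 6; s(14) = 24; s(15) = 22; s(16) = 0; s(17) = 8; s(18) = 21; s(19) = 14; s(20) = 12; s(21) = 15; s(22) = 23; s(23) = 11; s(24) = 4; s(25) = 2; s(26) = 5.
The sequence repeats with period 25.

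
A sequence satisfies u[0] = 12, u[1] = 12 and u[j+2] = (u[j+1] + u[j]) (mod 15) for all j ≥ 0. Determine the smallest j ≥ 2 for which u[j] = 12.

7

u[0] = 12,  u[1] = 12,  u[2] = 9,  u[3] = 6,  u[4] = 0,  u[5] = 6,  u[6] = 6,  u[7] = 12,  u[8] = 3,  u[9] = 0,  u[10] = 3,  u[11] = 3,  u[12] = 6,  u[13] = 9,  u[14] = 0,  u[15] = 9,  u[16] = 9,  u[17] = 3,  u[18] = 12,  u[19] = 0,  u[20] = 12,  u[21] = 12.
Since (u[20], u[21]) = (u[0], u[1]) = (12, 12) (two consecutive terms determine the rest), the sequence is periodic with period 20.
The value 12 first appears (with j ≥ 2) at u[7].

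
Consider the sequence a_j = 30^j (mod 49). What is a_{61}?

a_0 = 1; a_1 = 30; a_2 = 18; a_3 = 1.
Since a_3 = a_0 = 1, the sequence is periodic with period 3.
(61 - 0) mod 3 = 1, so a_{61} = a_1 = 30.

30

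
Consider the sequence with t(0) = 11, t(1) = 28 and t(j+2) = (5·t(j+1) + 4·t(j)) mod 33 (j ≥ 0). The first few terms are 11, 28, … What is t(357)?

23

Computing terms: t(0) = 11,  t(1) = 28,  t(2) = 19,  t(3) = 9,  t(4) = 22,  t(5) = 14,  t(6) = 26,  t(7) = 21,  t(8) = 11,  t(9) = 7,  t(10) = 13,  t(11) = 27,  t(12) = 22,  t(13) = 20,  t(14) = 23,  t(15) = 30,  t(16) = 11,  t(17) = 10,  t(18) = 28,  t(19) = 15,  t(20) = 22,  t(21) = 5,  t(22) = 14,  t(23) = 24,  t(24) = 11,  t(25) = 19,  t(26) = 7,  t(27) = 12,  t(28) = 22,  t(29) = 26,  t(30) = 20,  t(31) = 6,  t(32) = 11,  t(33) = 13,  t(34) = 10,  t(35) = 3,  t(36) = 22,  t(37) = 23,  t(38) = 5,  t(39) = 18,  t(40) = 11,  t(41) = 28.
The sequence repeats with period 40.
So t(357) = t(0 + ((357-0) mod 40)) = t(37) = 23.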